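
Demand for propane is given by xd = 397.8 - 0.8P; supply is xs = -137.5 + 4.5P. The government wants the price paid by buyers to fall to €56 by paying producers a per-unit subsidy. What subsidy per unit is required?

At a buyer price of 56, quantity demanded is 397.8 − 0.8·56 = 353.
Sellers supply 353 only when they receive Ps with -137.5 + 4.5·Ps = 353, i.e. Ps = 109.
s = Ps − Pb = 109 − 56 = 53.

Required subsidy s = €53 per unit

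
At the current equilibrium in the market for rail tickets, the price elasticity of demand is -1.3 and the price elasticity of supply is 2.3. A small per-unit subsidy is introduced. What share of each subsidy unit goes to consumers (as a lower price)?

Consumer share = 23/36

For a small subsidy around the equilibrium, the benefit split depends on the relative slopes, which at a point are proportional to the elasticities.
Buyer share = εs/(εs + |εd|) = 2.3/(2.3 + 1.3) = 23/36; seller share = |εd|/(εs + |εd|) = 13/36.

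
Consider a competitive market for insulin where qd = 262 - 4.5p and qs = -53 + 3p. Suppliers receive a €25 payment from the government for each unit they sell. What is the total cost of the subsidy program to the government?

Pre-subsidy: 262 - 4.5p = -53 + 3p gives p* = 42, q* = 73.
With the subsidy, sellers receive ps = pb + 25 for each unit, where pb is the price buyers pay.
Supply in terms of pb becomes qs = -53 + 3(pb + 25) = 22 + 3pb. Setting this equal to demand: 262 - 4.5pb = 22 + 3pb, so pb = 32.
Sellers receive ps = 32 + 25 = 57; q' = 262 − 4.5·32 = 118.
Government outlay = subsidy × quantity = 25 × 118 = 2950.

Government cost = €2950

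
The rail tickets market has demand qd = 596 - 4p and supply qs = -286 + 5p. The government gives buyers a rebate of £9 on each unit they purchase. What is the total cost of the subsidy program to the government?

Pre-subsidy: 596 - 4p = -286 + 5p gives p* = 98, q* = 204.
With the rebate, buyers effectively pay pb = ps − 9, where ps is the price sellers receive.
Demand in terms of ps becomes qd = 596 − 4(ps − 9) = 632 - 4ps. Setting this equal to supply: 632 - 4ps = -286 + 5ps, so ps = 102.
Buyers pay pb = 102 − 9 = 93; q' = -286 + 5·102 = 224.
Government outlay = subsidy × quantity = 9 × 224 = 2016.

Government cost = £2016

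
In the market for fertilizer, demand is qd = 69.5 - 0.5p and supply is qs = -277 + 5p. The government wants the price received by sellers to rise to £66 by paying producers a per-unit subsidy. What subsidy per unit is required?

Required subsidy s = £33 per unit

At a seller price of 66, quantity supplied is -277 + 5·66 = 53.
Buyers absorb 53 only when they pay pb with 69.5 − 0.5·pb = 53, i.e. pb = 33.
s = ps − pb = 66 − 33 = 33.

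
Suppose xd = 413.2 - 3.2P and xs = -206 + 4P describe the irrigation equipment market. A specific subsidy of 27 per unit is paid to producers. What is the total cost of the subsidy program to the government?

Pre-subsidy: 413.2 - 3.2P = -206 + 4P gives P* = 86, x* = 138.
With the subsidy, sellers receive Ps = Pb + 27 for each unit, where Pb is the price buyers pay.
Supply in terms of Pb becomes xs = -206 + 4(Pb + 27) = -98 + 4Pb. Setting this equal to demand: 413.2 - 3.2Pb = -98 + 4Pb, so Pb = 71.
Sellers receive Ps = 71 + 27 = 98; x' = 413.2 − 3.2·71 = 186.
Government outlay = subsidy × quantity = 27 × 186 = 5022.

Government cost = 5022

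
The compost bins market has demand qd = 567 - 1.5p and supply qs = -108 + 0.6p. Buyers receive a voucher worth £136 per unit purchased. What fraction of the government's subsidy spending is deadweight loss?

DWL / government spending = 34/167

Pre-subsidy: 567 - 1.5p = -108 + 0.6p gives p* = 2250/7, q* = 594/7.
With the rebate, buyers effectively pay pb = ps − 136, where ps is the price sellers receive.
Demand in terms of ps becomes qd = 567 − 1.5(ps − 136) = 771 - 1.5ps. Setting this equal to supply: 771 - 1.5ps = -108 + 0.6ps, so ps = 2930/7.
Buyers pay pb = 2930/7 − 136 = 1978/7; q' = -108 + 0.6·(2930/7) = 1002/7.
ΔCS = ½(594/7 + 1002/7)(2250/7 − 1978/7) = 31008/7; ΔPS = ½(594/7 + 1002/7)(2930/7 − 2250/7) = 77520/7.
Government spending = 136 × 1002/7 = 136272/7.
DWL = ½ × 136 × (1002/7 − 594/7) = 27744/7; fraction = (27744/7) / (136272/7) = 34/167.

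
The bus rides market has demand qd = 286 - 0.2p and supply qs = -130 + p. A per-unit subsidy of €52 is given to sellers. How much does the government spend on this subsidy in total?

Pre-subsidy: 286 - 0.2p = -130 + p gives p* = 1040/3, q* = 650/3.
With the subsidy, sellers receive ps = pb + 52 for each unit, where pb is the price buyers pay.
Supply in terms of pb becomes qs = -130 + 1(pb + 52) = -78 + pb. Setting this equal to demand: 286 - 0.2pb = -78 + pb, so pb = 910/3.
Sellers receive ps = 910/3 + 52 = 1066/3; q' = 286 − 0.2·(910/3) = 676/3.
Government outlay = subsidy × quantity = 52 × 676/3 = 35152/3.

Government cost = 35152/3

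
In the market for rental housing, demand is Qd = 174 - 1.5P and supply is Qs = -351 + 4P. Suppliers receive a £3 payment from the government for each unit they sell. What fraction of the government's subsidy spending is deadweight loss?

Pre-subsidy: 174 - 1.5P = -351 + 4P gives P* = 1050/11, Q* = 339/11.
With the subsidy, sellers receive Ps = Pb + 3 for each unit, where Pb is the price buyers pay.
Supply in terms of Pb becomes Qs = -351 + 4(Pb + 3) = -339 + 4Pb. Setting this equal to demand: 174 - 1.5Pb = -339 + 4Pb, so Pb = 1026/11.
Sellers receive Ps = 1026/11 + 3 = 1059/11; Q' = 174 − 1.5·(1026/11) = 375/11.
ΔCS = ½(339/11 + 375/11)(1050/11 − 1026/11) = 8568/121; ΔPS = ½(339/11 + 375/11)(1059/11 − 1050/11) = 3213/121.
Government spending = 3 × 375/11 = 1125/11.
DWL = ½ × 3 × (375/11 − 339/11) = 54/11; fraction = (54/11) / (1125/11) = 0.048.

DWL / government spending = 0.048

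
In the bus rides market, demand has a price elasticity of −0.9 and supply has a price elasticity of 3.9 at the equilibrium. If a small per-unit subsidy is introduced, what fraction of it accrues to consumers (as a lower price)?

For a small subsidy around the equilibrium, the benefit split depends on the relative slopes, which at a point are proportional to the elasticities.
Buyer share = εs/(εs + |εd|) = 3.9/(3.9 + 0.9) = 0.8125; seller share = |εd|/(εs + |εd|) = 0.1875.

Consumer share = 0.8125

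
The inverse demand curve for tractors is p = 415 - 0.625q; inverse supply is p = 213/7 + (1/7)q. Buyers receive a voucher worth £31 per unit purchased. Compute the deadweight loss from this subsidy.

Pre-subsidy: 415 - 0.625q = 213/7 + (1/7)q gives q* = 21536/43 and p* = 4385/43.
With the rebate, buyers effectively pay pb = ps − 31, where ps is the price sellers receive.
On the curves, pb = 415 - 0.625q and ps = 213/7 + (1/7)q; the wedge ps − pb = 31 gives 213/7 + (1/7)q − (415 - 0.625q) = 31, so q' = 23272/43.
Then pb = 415 − 0.625·(23272/43) = 3300/43 and ps = 213/7 + (1/7)·(23272/43) = 4633/43.
The subsidy expands output by 23272/43 − 21536/43 = 1736/43 past the efficient level; on those units the gap between marginal cost and willingness to pay runs from 0 up to 31.
DWL = ½ × 31 × 1736/43 = 26908/43.

Deadweight loss = 26908/43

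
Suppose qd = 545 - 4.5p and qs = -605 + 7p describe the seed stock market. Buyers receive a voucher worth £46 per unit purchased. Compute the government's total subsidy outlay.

Government cost = £10166

Pre-subsidy: 545 - 4.5p = -605 + 7p gives p* = 100, q* = 95.
With the rebate, buyers effectively pay pb = ps − 46, where ps is the price sellers receive.
Demand in terms of ps becomes qd = 545 − 4.5(ps − 46) = 752 - 4.5ps. Setting this equal to supply: 752 - 4.5ps = -605 + 7ps, so ps = 118.
Buyers pay pb = 118 − 46 = 72; q' = -605 + 7·118 = 221.
Government outlay = subsidy × quantity = 46 × 221 = 10166.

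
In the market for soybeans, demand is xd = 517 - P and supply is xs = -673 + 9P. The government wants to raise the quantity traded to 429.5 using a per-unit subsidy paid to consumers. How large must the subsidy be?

At x = 429.5, invert demand for the buyer price: Pb = (517 − 429.5)/1 = 87.5; invert supply for the seller price: Ps = (429.5 − (-673))/9 = 122.5.
The subsidy must fill the gap: s = Ps − Pb = 122.5 − 87.5 = 35.

Required subsidy s = 35 per unit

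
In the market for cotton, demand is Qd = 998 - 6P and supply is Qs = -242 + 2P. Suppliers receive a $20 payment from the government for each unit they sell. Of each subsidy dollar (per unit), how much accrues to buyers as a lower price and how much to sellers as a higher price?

Pre-subsidy: 998 - 6P = -242 + 2P gives P* = 155, Q* = 68.
With the subsidy, sellers receive Ps = Pb + 20 for each unit, where Pb is the price buyers pay.
Supply in terms of Pb becomes Qs = -242 + 2(Pb + 20) = -202 + 2Pb. Setting this equal to demand: 998 - 6Pb = -202 + 2Pb, so Pb = 150.
Sellers receive Ps = 150 + 20 = 170; Q' = 998 − 6·150 = 98.
Buyers' price falls by P* − Pb = 155 − 150 = 5; sellers' price rises by Ps − P* = 170 − 155 = 15.

Buyers gain $5 per unit; sellers gain $15 per unit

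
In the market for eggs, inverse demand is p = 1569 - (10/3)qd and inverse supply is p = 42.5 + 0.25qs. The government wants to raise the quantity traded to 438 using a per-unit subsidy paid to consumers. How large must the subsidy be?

Required subsidy s = 43 per unit

At q = 438, from the demand curve buyers pay pb = 1569 − (10/3)·438 = 109; from the supply curve sellers need ps = 42.5 + 0.25·438 = 152.
The subsidy must fill the gap: s = ps − pb = 152 − 109 = 43.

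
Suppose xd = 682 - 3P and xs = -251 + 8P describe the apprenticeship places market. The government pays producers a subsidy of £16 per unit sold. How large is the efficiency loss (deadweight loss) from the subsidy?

Deadweight loss = 3072/11

Pre-subsidy: 682 - 3P = -251 + 8P gives P* = 933/11, x* = 4703/11.
With the subsidy, sellers receive Ps = Pb + 16 for each unit, where Pb is the price buyers pay.
Supply in terms of Pb becomes xs = -251 + 8(Pb + 16) = -123 + 8Pb. Setting this equal to demand: 682 - 3Pb = -123 + 8Pb, so Pb = 805/11.
Sellers receive Ps = 805/11 + 16 = 981/11; x' = 682 − 3·(805/11) = 5087/11.
The subsidy expands output by 5087/11 − 4703/11 = 384/11 past the efficient level; on those units the gap between marginal cost and willingness to pay runs from 0 up to 16.
DWL = ½ × 16 × 384/11 = 3072/11.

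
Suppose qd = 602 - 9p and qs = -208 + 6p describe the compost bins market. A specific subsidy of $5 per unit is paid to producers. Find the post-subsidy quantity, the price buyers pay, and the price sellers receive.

q' = 134; buyers pay $52; sellers receive $57

Pre-subsidy: 602 - 9p = -208 + 6p gives p* = 54, q* = 116.
With the subsidy, sellers receive ps = pb + 5 for each unit, where pb is the price buyers pay.
Supply in terms of pb becomes qs = -208 + 6(pb + 5) = -178 + 6pb. Setting this equal to demand: 602 - 9pb = -178 + 6pb, so pb = 52.
Sellers receive ps = 52 + 5 = 57; q' = 602 − 9·52 = 134.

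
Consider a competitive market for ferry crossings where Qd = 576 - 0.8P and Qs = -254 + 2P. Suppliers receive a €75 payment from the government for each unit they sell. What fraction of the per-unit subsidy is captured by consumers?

Consumer share = 5/7

Pre-subsidy: 576 - 0.8P = -254 + 2P gives P* = 2075/7, Q* = 2372/7.
With the subsidy, sellers receive Ps = Pb + 75 for each unit, where Pb is the price buyers pay.
Supply in terms of Pb becomes Qs = -254 + 2(Pb + 75) = -104 + 2Pb. Setting this equal to demand: 576 - 0.8Pb = -104 + 2Pb, so Pb = 1700/7.
Sellers receive Ps = 1700/7 + 75 = 2225/7; Q' = 576 − 0.8·(1700/7) = 2672/7.
Buyers' price falls by P* − Pb = 2075/7 − 1700/7 = 375/7; sellers' price rises by Ps − P* = 2225/7 − 2075/7 = 150/7.
So consumers capture (375/7)/75 = 5/7 of each unit of subsidy.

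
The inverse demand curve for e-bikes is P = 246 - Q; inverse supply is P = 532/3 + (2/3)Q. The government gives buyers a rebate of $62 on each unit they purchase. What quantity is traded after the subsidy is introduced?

Q' = 78.4

Pre-subsidy: 246 - Q = 532/3 + (2/3)Q gives Q* = 41.2 and P* = 204.8.
With the rebate, buyers effectively pay Pb = Ps − 62, where Ps is the price sellers receive.
On the curves, Pb = 246 - Q and Ps = 532/3 + (2/3)Q; the wedge Ps − Pb = 62 gives 532/3 + (2/3)Q − (246 - Q) = 62, so Q' = 78.4.
Then Pb = 246 − 1·78.4 = 167.6 and Ps = 532/3 + (2/3)·78.4 = 229.6.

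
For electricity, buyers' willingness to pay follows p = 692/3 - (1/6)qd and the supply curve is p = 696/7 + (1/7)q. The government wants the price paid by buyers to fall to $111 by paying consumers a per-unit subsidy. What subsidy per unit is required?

At a buyer price of 111, quantity demanded is 1384 − 6·111 = 718.
Sellers supply 718 only when they receive ps = 696/7 + (1/7)·718 = 202.
s = ps − pb = 202 − 111 = 91.

Required subsidy s = $91 per unit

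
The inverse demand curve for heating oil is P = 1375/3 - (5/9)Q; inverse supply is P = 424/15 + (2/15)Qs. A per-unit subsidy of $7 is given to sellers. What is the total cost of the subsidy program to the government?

Pre-subsidy: 1375/3 - (5/9)Q = 424/15 + (2/15)Q gives Q* = 19353/31 and P* = 10370/93.
With the subsidy, sellers receive Ps = Pb + 7 for each unit, where Pb is the price buyers pay.
On the curves, Pb = 1375/3 - (5/9)Q and Ps = 424/15 + (2/15)Q; the wedge Ps − Pb = 7 gives 424/15 + (2/15)Q − (1375/3 - (5/9)Q) = 7, so Q' = 19668/31.
Then Pb = 1375/3 − (5/9)·(19668/31) = 9845/93 and Ps = 424/15 + (2/15)·(19668/31) = 10496/93.
Government outlay = subsidy × quantity = 7 × 19668/31 = 137676/31.

Government cost = 137676/31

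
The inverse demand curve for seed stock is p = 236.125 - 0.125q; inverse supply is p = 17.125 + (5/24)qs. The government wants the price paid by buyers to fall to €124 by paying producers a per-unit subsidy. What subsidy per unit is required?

Required subsidy s = €80 per unit

At a buyer price of 124, quantity demanded is 1889 − 8·124 = 897.
Sellers supply 897 only when they receive ps = 17.125 + (5/24)·897 = 204.
s = ps − pb = 204 − 124 = 80.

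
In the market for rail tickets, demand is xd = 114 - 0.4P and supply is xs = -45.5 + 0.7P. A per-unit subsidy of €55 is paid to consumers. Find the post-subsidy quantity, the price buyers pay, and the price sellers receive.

x' = 70; buyers pay €110; sellers receive €165

Pre-subsidy: 114 - 0.4P = -45.5 + 0.7P gives P* = 145, x* = 56.
With the rebate, buyers effectively pay Pb = Ps − 55, where Ps is the price sellers receive.
Demand in terms of Ps becomes xd = 114 − 0.4(Ps − 55) = 136 - 0.4Ps. Setting this equal to supply: 136 - 0.4Ps = -45.5 + 0.7Ps, so Ps = 165.
Buyers pay Pb = 165 − 55 = 110; x' = -45.5 + 0.7·165 = 70.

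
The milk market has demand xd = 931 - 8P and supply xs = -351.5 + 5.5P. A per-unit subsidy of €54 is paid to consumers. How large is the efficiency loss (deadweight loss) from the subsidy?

Pre-subsidy: 931 - 8P = -351.5 + 5.5P gives P* = 95, x* = 171.
With the rebate, buyers effectively pay Pb = Ps − 54, where Ps is the price sellers receive.
Demand in terms of Ps becomes xd = 931 − 8(Ps − 54) = 1363 - 8Ps. Setting this equal to supply: 1363 - 8Ps = -351.5 + 5.5Ps, so Ps = 127.
Buyers pay Pb = 127 − 54 = 73; x' = -351.5 + 5.5·127 = 347.
The subsidy expands output by 347 − 171 = 176 past the efficient level; on those units the gap between marginal cost and willingness to pay runs from 0 up to 54.
DWL = ½ × 54 × 176 = 4752.

Deadweight loss = €4752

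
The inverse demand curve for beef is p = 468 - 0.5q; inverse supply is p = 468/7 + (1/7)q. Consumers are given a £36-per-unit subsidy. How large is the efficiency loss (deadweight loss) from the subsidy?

Pre-subsidy: 468 - 0.5q = 468/7 + (1/7)q gives q* = 624 and p* = 156.
With the rebate, buyers effectively pay pb = ps − 36, where ps is the price sellers receive.
On the curves, pb = 468 - 0.5q and ps = 468/7 + (1/7)q; the wedge ps − pb = 36 gives 468/7 + (1/7)q − (468 - 0.5q) = 36, so q' = 680.
Then pb = 468 − 0.5·680 = 128 and ps = 468/7 + (1/7)·680 = 164.
The subsidy expands output by 680 − 624 = 56 past the efficient level; on those units the gap between marginal cost and willingness to pay runs from 0 up to 36.
DWL = ½ × 36 × 56 = 1008.

Deadweight loss = £1008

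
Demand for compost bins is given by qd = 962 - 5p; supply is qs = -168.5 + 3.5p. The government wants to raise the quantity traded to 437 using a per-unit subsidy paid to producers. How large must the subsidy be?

At q = 437, invert demand for the buyer price: pb = (962 − 437)/5 = 105; invert supply for the seller price: ps = (437 − (-168.5))/3.5 = 173.
The subsidy must fill the gap: s = ps − pb = 173 − 105 = 68.

Required subsidy s = 68 per unit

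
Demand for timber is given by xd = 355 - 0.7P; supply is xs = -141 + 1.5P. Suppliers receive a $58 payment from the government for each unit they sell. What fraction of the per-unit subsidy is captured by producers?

Producer share = 7/22

Pre-subsidy: 355 - 0.7P = -141 + 1.5P gives P* = 2480/11, x* = 2169/11.
With the subsidy, sellers receive Ps = Pb + 58 for each unit, where Pb is the price buyers pay.
Supply in terms of Pb becomes xs = -141 + 1.5(Pb + 58) = -54 + 1.5Pb. Setting this equal to demand: 355 - 0.7Pb = -54 + 1.5Pb, so Pb = 2045/11.
Sellers receive Ps = 2045/11 + 58 = 2683/11; x' = 355 − 0.7·(2045/11) = 4947/22.
Buyers' price falls by P* − Pb = 2480/11 − 2045/11 = 435/11; sellers' price rises by Ps − P* = 2683/11 − 2480/11 = 203/11.
So producers capture (203/11)/58 = 7/22 of each unit of subsidy.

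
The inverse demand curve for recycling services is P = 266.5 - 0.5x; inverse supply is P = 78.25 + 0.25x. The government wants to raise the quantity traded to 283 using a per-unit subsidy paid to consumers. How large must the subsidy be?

Required subsidy s = 24 per unit

At x = 283, from the demand curve buyers pay Pb = 266.5 − 0.5·283 = 125; from the supply curve sellers need Ps = 78.25 + 0.25·283 = 149.
The subsidy must fill the gap: s = Ps − Pb = 149 − 125 = 24.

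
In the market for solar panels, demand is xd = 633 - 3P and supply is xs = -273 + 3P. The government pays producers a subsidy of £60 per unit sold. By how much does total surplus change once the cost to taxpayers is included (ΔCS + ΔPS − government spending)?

Pre-subsidy: 633 - 3P = -273 + 3P gives P* = 151, x* = 180.
With the subsidy, sellers receive Ps = Pb + 60 for each unit, where Pb is the price buyers pay.
Supply in terms of Pb becomes xs = -273 + 3(Pb + 60) = -93 + 3Pb. Setting this equal to demand: 633 - 3Pb = -93 + 3Pb, so Pb = 121.
Sellers receive Ps = 121 + 60 = 181; x' = 633 − 3·121 = 270.
ΔCS = ½(180 + 270)(151 − 121) = 6750; ΔPS = ½(180 + 270)(181 − 151) = 6750.
Government spending = 60 × 270 = 16200.
Net change = 6750 + 6750 − 16200 = -2700. The loss equals the DWL triangle ½·60·90.

Net change in total surplus = -£2700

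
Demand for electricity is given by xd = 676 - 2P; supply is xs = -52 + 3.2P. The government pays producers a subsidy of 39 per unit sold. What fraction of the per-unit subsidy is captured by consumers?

Consumer share = 8/13

Pre-subsidy: 676 - 2P = -52 + 3.2P gives P* = 140, x* = 396.
With the subsidy, sellers receive Ps = Pb + 39 for each unit, where Pb is the price buyers pay.
Supply in terms of Pb becomes xs = -52 + 3.2(Pb + 39) = 72.8 + 3.2Pb. Setting this equal to demand: 676 - 2Pb = 72.8 + 3.2Pb, so Pb = 116.
Sellers receive Ps = 116 + 39 = 155; x' = 676 − 2·116 = 444.
Buyers' price falls by P* − Pb = 140 − 116 = 24; sellers' price rises by Ps − P* = 155 − 140 = 15.
So consumers capture 24/39 = 8/13 of each unit of subsidy.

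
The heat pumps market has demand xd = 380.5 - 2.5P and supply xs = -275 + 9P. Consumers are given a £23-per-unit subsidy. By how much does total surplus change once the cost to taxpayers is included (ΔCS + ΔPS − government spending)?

Pre-subsidy: 380.5 - 2.5P = -275 + 9P gives P* = 57, x* = 238.
With the rebate, buyers effectively pay Pb = Ps − 23, where Ps is the price sellers receive.
Demand in terms of Ps becomes xd = 380.5 − 2.5(Ps − 23) = 438 - 2.5Ps. Setting this equal to supply: 438 - 2.5Ps = -275 + 9Ps, so Ps = 62.
Buyers pay Pb = 62 − 23 = 39; x' = -275 + 9·62 = 283.
ΔCS = ½(238 + 283)(57 − 39) = 4689; ΔPS = ½(238 + 283)(62 − 57) = 1302.5.
Government spending = 23 × 283 = 6509.
Net change = 4689 + 1302.5 − 6509 = -517.5. The loss equals the DWL triangle ½·23·45.

Net change in total surplus = -£517.5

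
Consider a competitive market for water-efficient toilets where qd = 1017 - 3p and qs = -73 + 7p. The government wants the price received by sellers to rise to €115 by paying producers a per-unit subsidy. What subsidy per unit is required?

Required subsidy s = €20 per unit

At a seller price of 115, quantity supplied is -73 + 7·115 = 732.
Buyers absorb 732 only when they pay pb with 1017 − 3·pb = 732, i.e. pb = 95.
s = ps − pb = 115 − 95 = 20.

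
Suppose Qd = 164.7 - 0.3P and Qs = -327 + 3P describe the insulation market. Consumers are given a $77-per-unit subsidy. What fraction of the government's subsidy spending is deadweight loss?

DWL / government spending = 7/94

Pre-subsidy: 164.7 - 0.3P = -327 + 3P gives P* = 149, Q* = 120.
With the rebate, buyers effectively pay Pb = Ps − 77, where Ps is the price sellers receive.
Demand in terms of Ps becomes Qd = 164.7 − 0.3(Ps − 77) = 187.8 - 0.3Ps. Setting this equal to supply: 187.8 - 0.3Ps = -327 + 3Ps, so Ps = 156.
Buyers pay Pb = 156 − 77 = 79; Q' = -327 + 3·156 = 141.
ΔCS = ½(120 + 141)(149 − 79) = 9135; ΔPS = ½(120 + 141)(156 − 149) = 913.5.
Government spending = 77 × 141 = 10857.
DWL = ½ × 77 × (141 − 120) = 808.5; fraction = 808.5 / 10857 = 7/94.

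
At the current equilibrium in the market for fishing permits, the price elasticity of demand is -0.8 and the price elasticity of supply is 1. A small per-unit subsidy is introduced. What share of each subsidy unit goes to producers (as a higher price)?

For a small subsidy around the equilibrium, the benefit split depends on the relative slopes, which at a point are proportional to the elasticities.
Buyer share = εs/(εs + |εd|) = 1/(1 + 0.8) = 5/9; seller share = |εd|/(εs + |εd|) = 4/9.
So producers capture 4/9 of the subsidy.

Producer share = 4/9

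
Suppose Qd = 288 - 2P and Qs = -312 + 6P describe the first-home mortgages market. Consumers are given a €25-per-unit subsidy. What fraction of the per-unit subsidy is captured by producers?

Pre-subsidy: 288 - 2P = -312 + 6P gives P* = 75, Q* = 138.
With the rebate, buyers effectively pay Pb = Ps − 25, where Ps is the price sellers receive.
Demand in terms of Ps becomes Qd = 288 − 2(Ps − 25) = 338 - 2Ps. Setting this equal to supply: 338 - 2Ps = -312 + 6Ps, so Ps = 81.25.
Buyers pay Pb = 81.25 − 25 = 56.25; Q' = -312 + 6·81.25 = 175.5.
Buyers' price falls by P* − Pb = 75 − 56.25 = 18.75; sellers' price rises by Ps − P* = 81.25 − 75 = 6.25.
So producers capture 6.25/25 = 0.25 of each unit of subsidy.

Producer share = 0.25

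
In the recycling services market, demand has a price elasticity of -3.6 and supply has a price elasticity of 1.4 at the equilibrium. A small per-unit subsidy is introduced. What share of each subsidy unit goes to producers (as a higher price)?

For a small subsidy around the equilibrium, the benefit split depends on the relative slopes, which at a point are proportional to the elasticities.
Buyer share = εs/(εs + |εd|) = 1.4/(1.4 + 3.6) = 0.28; seller share = |εd|/(εs + |εd|) = 0.72.
So producers capture 0.72 of the subsidy.

Producer share = 0.72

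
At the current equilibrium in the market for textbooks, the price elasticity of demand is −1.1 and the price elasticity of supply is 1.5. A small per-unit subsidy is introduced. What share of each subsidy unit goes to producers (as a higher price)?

Producer share = 11/26

For a small subsidy around the equilibrium, the benefit split depends on the relative slopes, which at a point are proportional to the elasticities.
Buyer share = εs/(εs + |εd|) = 1.5/(1.5 + 1.1) = 15/26; seller share = |εd|/(εs + |εd|) = 11/26.
So producers capture 11/26 of the subsidy.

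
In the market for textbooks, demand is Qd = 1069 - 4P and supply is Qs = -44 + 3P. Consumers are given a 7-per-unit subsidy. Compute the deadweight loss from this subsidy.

Pre-subsidy: 1069 - 4P = -44 + 3P gives P* = 159, Q* = 433.
With the rebate, buyers effectively pay Pb = Ps − 7, where Ps is the price sellers receive.
Demand in terms of Ps becomes Qd = 1069 − 4(Ps − 7) = 1097 - 4Ps. Setting this equal to supply: 1097 - 4Ps = -44 + 3Ps, so Ps = 163.
Buyers pay Pb = 163 − 7 = 156; Q' = -44 + 3·163 = 445.
The subsidy expands output by 445 − 433 = 12 past the efficient level; on those units the gap between marginal cost and willingness to pay runs from 0 up to 7.
DWL = ½ × 7 × 12 = 42.

Deadweight loss = 42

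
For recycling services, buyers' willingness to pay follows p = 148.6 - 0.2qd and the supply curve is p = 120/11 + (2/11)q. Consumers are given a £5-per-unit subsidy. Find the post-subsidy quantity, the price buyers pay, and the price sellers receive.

q' = 2616/7; buyers pay 517/7; sellers receive 552/7

Pre-subsidy: 148.6 - 0.2q = 120/11 + (2/11)q gives q* = 7573/21 and p* = 1606/21.
With the rebate, buyers effectively pay pb = ps − 5, where ps is the price sellers receive.
On the curves, pb = 148.6 - 0.2q and ps = 120/11 + (2/11)q; the wedge ps − pb = 5 gives 120/11 + (2/11)q − (148.6 - 0.2q) = 5, so q' = 2616/7.
Then pb = 148.6 − 0.2·(2616/7) = 517/7 and ps = 120/11 + (2/11)·(2616/7) = 552/7.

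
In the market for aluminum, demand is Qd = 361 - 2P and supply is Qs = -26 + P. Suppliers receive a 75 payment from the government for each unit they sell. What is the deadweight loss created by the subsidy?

Pre-subsidy: 361 - 2P = -26 + P gives P* = 129, Q* = 103.
With the subsidy, sellers receive Ps = Pb + 75 for each unit, where Pb is the price buyers pay.
Supply in terms of Pb becomes Qs = -26 + 1(Pb + 75) = 49 + Pb. Setting this equal to demand: 361 - 2Pb = 49 + Pb, so Pb = 104.
Sellers receive Ps = 104 + 75 = 179; Q' = 361 − 2·104 = 153.
The subsidy expands output by 153 − 103 = 50 past the efficient level; on those units the gap between marginal cost and willingness to pay runs from 0 up to 75.
DWL = ½ × 75 × 50 = 1875.

Deadweight loss = 1875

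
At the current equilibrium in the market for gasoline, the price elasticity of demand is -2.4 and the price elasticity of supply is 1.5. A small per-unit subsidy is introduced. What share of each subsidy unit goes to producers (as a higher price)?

Producer share = 8/13

For a small subsidy around the equilibrium, the benefit split depends on the relative slopes, which at a point are proportional to the elasticities.
Buyer share = εs/(εs + |εd|) = 1.5/(1.5 + 2.4) = 5/13; seller share = |εd|/(εs + |εd|) = 8/13.
So producers capture 8/13 of the subsidy.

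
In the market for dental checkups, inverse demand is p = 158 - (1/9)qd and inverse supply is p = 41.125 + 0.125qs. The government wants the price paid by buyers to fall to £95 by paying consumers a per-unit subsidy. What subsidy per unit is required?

Required subsidy s = £17 per unit

At a buyer price of 95, quantity demanded is 1422 − 9·95 = 567.
Sellers supply 567 only when they receive ps = 41.125 + 0.125·567 = 112.
s = ps − pb = 112 − 95 = 17.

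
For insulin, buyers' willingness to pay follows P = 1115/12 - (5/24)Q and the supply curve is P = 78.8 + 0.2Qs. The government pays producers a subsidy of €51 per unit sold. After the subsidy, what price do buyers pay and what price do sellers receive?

Buyers pay 2925/49; sellers receive 5424/49

Pre-subsidy: 1115/12 - (5/24)Q = 78.8 + 0.2Q gives Q* = 242/7 and P* = 600/7.
With the subsidy, sellers receive Ps = Pb + 51 for each unit, where Pb is the price buyers pay.
On the curves, Pb = 1115/12 - (5/24)Q and Ps = 78.8 + 0.2Q; the wedge Ps − Pb = 51 gives 78.8 + 0.2Q − (1115/12 - (5/24)Q) = 51, so Q' = 7814/49.
Then Pb = 1115/12 − (5/24)·(7814/49) = 2925/49 and Ps = 78.8 + 0.2·(7814/49) = 5424/49.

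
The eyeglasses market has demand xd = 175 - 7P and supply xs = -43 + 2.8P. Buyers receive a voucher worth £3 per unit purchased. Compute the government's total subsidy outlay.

Government cost = 531/7

Pre-subsidy: 175 - 7P = -43 + 2.8P gives P* = 1090/49, x* = 135/7.
With the rebate, buyers effectively pay Pb = Ps − 3, where Ps is the price sellers receive.
Demand in terms of Ps becomes xd = 175 − 7(Ps − 3) = 196 - 7Ps. Setting this equal to supply: 196 - 7Ps = -43 + 2.8Ps, so Ps = 1195/49.
Buyers pay Pb = 1195/49 − 3 = 1048/49; x' = -43 + 2.8·(1195/49) = 177/7.
Government outlay = subsidy × quantity = 3 × 177/7 = 531/7.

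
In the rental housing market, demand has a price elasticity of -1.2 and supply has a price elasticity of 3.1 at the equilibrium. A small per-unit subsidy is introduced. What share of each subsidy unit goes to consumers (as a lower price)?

Consumer share = 31/43

For a small subsidy around the equilibrium, the benefit split depends on the relative slopes, which at a point are proportional to the elasticities.
Buyer share = εs/(εs + |εd|) = 3.1/(3.1 + 1.2) = 31/43; seller share = |εd|/(εs + |εd|) = 12/43.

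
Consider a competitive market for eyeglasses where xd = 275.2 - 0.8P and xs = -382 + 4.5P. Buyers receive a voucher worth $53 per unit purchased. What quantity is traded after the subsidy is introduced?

Pre-subsidy: 275.2 - 0.8P = -382 + 4.5P gives P* = 124, x* = 176.
With the rebate, buyers effectively pay Pb = Ps − 53, where Ps is the price sellers receive.
Demand in terms of Ps becomes xd = 275.2 − 0.8(Ps − 53) = 317.6 - 0.8Ps. Setting this equal to supply: 317.6 - 0.8Ps = -382 + 4.5Ps, so Ps = 132.
Buyers pay Pb = 132 − 53 = 79; x' = -382 + 4.5·132 = 212.

x' = 212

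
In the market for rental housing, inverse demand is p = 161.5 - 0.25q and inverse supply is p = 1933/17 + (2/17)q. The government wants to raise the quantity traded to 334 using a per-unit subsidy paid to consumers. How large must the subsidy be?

Required subsidy s = 75 per unit

At q = 334, from the demand curve buyers pay pb = 161.5 − 0.25·334 = 78; from the supply curve sellers need ps = 1933/17 + (2/17)·334 = 153.
The subsidy must fill the gap: s = ps − pb = 153 − 78 = 75.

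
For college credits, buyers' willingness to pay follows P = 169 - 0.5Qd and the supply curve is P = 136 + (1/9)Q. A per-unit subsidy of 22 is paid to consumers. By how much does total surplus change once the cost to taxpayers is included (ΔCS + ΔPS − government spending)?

Pre-subsidy: 169 - 0.5Q = 136 + (1/9)Q gives Q* = 54 and P* = 142.
With the rebate, buyers effectively pay Pb = Ps − 22, where Ps is the price sellers receive.
On the curves, Pb = 169 - 0.5Q and Ps = 136 + (1/9)Q; the wedge Ps − Pb = 22 gives 136 + (1/9)Q − (169 - 0.5Q) = 22, so Q' = 90.
Then Pb = 169 − 0.5·90 = 124 and Ps = 136 + (1/9)·90 = 146.
ΔCS = ½(54 + 90)(142 − 124) = 1296; ΔPS = ½(54 + 90)(146 − 142) = 288.
Government spending = 22 × 90 = 1980.
Net change = 1296 + 288 − 1980 = -396. The loss equals the DWL triangle ½·22·36.

Net change in total surplus = -396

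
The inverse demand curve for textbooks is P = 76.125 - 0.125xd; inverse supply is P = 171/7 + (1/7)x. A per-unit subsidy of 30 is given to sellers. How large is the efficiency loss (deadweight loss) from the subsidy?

Deadweight loss = 1680

Pre-subsidy: 76.125 - 0.125x = 171/7 + (1/7)x gives x* = 193 and P* = 52.
With the subsidy, sellers receive Ps = Pb + 30 for each unit, where Pb is the price buyers pay.
On the curves, Pb = 76.125 - 0.125x and Ps = 171/7 + (1/7)x; the wedge Ps − Pb = 30 gives 171/7 + (1/7)x − (76.125 - 0.125x) = 30, so x' = 305.
Then Pb = 76.125 − 0.125·305 = 38 and Ps = 171/7 + (1/7)·305 = 68.
The subsidy expands output by 305 − 193 = 112 past the efficient level; on those units the gap between marginal cost and willingness to pay runs from 0 up to 30.
DWL = ½ × 30 × 112 = 1680.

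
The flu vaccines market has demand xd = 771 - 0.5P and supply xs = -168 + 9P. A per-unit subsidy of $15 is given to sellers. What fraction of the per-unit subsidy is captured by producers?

Pre-subsidy: 771 - 0.5P = -168 + 9P gives P* = 1878/19, x* = 13710/19.
With the subsidy, sellers receive Ps = Pb + 15 for each unit, where Pb is the price buyers pay.
Supply in terms of Pb becomes xs = -168 + 9(Pb + 15) = -33 + 9Pb. Setting this equal to demand: 771 - 0.5Pb = -33 + 9Pb, so Pb = 1608/19.
Sellers receive Ps = 1608/19 + 15 = 1893/19; x' = 771 − 0.5·(1608/19) = 13845/19.
Buyers' price falls by P* − Pb = 1878/19 − 1608/19 = 270/19; sellers' price rises by Ps − P* = 1893/19 − 1878/19 = 15/19.
So producers capture (15/19)/15 = 1/19 of each unit of subsidy.

Producer share = 1/19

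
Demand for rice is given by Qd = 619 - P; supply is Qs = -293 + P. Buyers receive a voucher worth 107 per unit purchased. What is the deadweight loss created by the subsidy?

Pre-subsidy: 619 - P = -293 + P gives P* = 456, Q* = 163.
With the rebate, buyers effectively pay Pb = Ps − 107, where Ps is the price sellers receive.
Demand in terms of Ps becomes Qd = 619 − 1(Ps − 107) = 726 - Ps. Setting this equal to supply: 726 - Ps = -293 + Ps, so Ps = 509.5.
Buyers pay Pb = 509.5 − 107 = 402.5; Q' = -293 + 1·509.5 = 216.5.
The subsidy expands output by 216.5 − 163 = 53.5 past the efficient level; on those units the gap between marginal cost and willingness to pay runs from 0 up to 107.
DWL = ½ × 107 × 53.5 = 2862.25.

Deadweight loss = 2862.25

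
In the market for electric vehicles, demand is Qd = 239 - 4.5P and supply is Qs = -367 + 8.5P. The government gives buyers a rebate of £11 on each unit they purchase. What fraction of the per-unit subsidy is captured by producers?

Producer share = 9/26

Pre-subsidy: 239 - 4.5P = -367 + 8.5P gives P* = 606/13, Q* = 380/13.
With the rebate, buyers effectively pay Pb = Ps − 11, where Ps is the price sellers receive.
Demand in terms of Ps becomes Qd = 239 − 4.5(Ps − 11) = 288.5 - 4.5Ps. Setting this equal to supply: 288.5 - 4.5Ps = -367 + 8.5Ps, so Ps = 1311/26.
Buyers pay Pb = 1311/26 − 11 = 1025/26; Q' = -367 + 8.5·(1311/26) = 3203/52.
Buyers' price falls by P* − Pb = 606/13 − 1025/26 = 187/26; sellers' price rises by Ps − P* = 1311/26 − 606/13 = 99/26.
So producers capture (99/26)/11 = 9/26 of each unit of subsidy.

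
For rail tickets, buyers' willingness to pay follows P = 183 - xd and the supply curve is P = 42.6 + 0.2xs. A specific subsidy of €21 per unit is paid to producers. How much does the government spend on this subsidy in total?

Pre-subsidy: 183 - x = 42.6 + 0.2x gives x* = 117 and P* = 66.
With the subsidy, sellers receive Ps = Pb + 21 for each unit, where Pb is the price buyers pay.
On the curves, Pb = 183 - x and Ps = 42.6 + 0.2x; the wedge Ps − Pb = 21 gives 42.6 + 0.2x − (183 - x) = 21, so x' = 134.5.
Then Pb = 183 − 1·134.5 = 48.5 and Ps = 42.6 + 0.2·134.5 = 69.5.
Government outlay = subsidy × quantity = 21 × 134.5 = 2824.5.

Government cost = €2824.5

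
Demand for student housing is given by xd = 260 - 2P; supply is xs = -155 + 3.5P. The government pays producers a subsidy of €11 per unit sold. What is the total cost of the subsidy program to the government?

Government cost = €1354

Pre-subsidy: 260 - 2P = -155 + 3.5P gives P* = 830/11, x* = 1200/11.
With the subsidy, sellers receive Ps = Pb + 11 for each unit, where Pb is the price buyers pay.
Supply in terms of Pb becomes xs = -155 + 3.5(Pb + 11) = -116.5 + 3.5Pb. Setting this equal to demand: 260 - 2Pb = -116.5 + 3.5Pb, so Pb = 753/11.
Sellers receive Ps = 753/11 + 11 = 874/11; x' = 260 − 2·(753/11) = 1354/11.
Government outlay = subsidy × quantity = 11 × 1354/11 = 1354.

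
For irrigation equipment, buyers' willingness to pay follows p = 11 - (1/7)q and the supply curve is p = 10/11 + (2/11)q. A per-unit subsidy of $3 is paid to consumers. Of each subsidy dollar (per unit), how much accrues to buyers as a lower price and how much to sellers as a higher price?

Pre-subsidy: 11 - (1/7)q = 10/11 + (2/11)q gives q* = 31.08 and p* = 6.56.
With the rebate, buyers effectively pay pb = ps − 3, where ps is the price sellers receive.
On the curves, pb = 11 - (1/7)q and ps = 10/11 + (2/11)q; the wedge ps − pb = 3 gives 10/11 + (2/11)q − (11 - (1/7)q) = 3, so q' = 40.32.
Then pb = 11 − (1/7)·40.32 = 5.24 and ps = 10/11 + (2/11)·40.32 = 8.24.
Buyers' price falls by p* − pb = 6.56 − 5.24 = 1.32; sellers' price rises by ps − p* = 8.24 − 6.56 = 1.68.

Buyers gain $1.32 per unit; sellers gain $1.68 per unit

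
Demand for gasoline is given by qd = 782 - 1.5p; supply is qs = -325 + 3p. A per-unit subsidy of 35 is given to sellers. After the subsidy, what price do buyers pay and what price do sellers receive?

Buyers pay 668/3; sellers receive 773/3

Pre-subsidy: 782 - 1.5p = -325 + 3p gives p* = 246, q* = 413.
With the subsidy, sellers receive ps = pb + 35 for each unit, where pb is the price buyers pay.
Supply in terms of pb becomes qs = -325 + 3(pb + 35) = -220 + 3pb. Setting this equal to demand: 782 - 1.5pb = -220 + 3pb, so pb = 668/3.
Sellers receive ps = 668/3 + 35 = 773/3; q' = 782 − 1.5·(668/3) = 448.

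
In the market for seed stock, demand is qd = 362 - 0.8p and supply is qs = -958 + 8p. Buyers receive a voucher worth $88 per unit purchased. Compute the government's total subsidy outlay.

Pre-subsidy: 362 - 0.8p = -958 + 8p gives p* = 150, q* = 242.
With the rebate, buyers effectively pay pb = ps − 88, where ps is the price sellers receive.
Demand in terms of ps becomes qd = 362 − 0.8(ps − 88) = 432.4 - 0.8ps. Setting this equal to supply: 432.4 - 0.8ps = -958 + 8ps, so ps = 158.
Buyers pay pb = 158 − 88 = 70; q' = -958 + 8·158 = 306.
Government outlay = subsidy × quantity = 88 × 306 = 26928.

Government cost = $26928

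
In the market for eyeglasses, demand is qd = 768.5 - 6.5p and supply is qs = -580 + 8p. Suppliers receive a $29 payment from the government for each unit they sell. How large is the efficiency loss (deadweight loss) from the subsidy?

Pre-subsidy: 768.5 - 6.5p = -580 + 8p gives p* = 93, q* = 164.
With the subsidy, sellers receive ps = pb + 29 for each unit, where pb is the price buyers pay.
Supply in terms of pb becomes qs = -580 + 8(pb + 29) = -348 + 8pb. Setting this equal to demand: 768.5 - 6.5pb = -348 + 8pb, so pb = 77.
Sellers receive ps = 77 + 29 = 106; q' = 768.5 − 6.5·77 = 268.
The subsidy expands output by 268 − 164 = 104 past the efficient level; on those units the gap between marginal cost and willingness to pay runs from 0 up to 29.
DWL = ½ × 29 × 104 = 1508.

Deadweight loss = $1508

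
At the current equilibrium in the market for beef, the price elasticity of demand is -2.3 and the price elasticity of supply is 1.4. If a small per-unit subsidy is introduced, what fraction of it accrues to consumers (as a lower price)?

Consumer share = 14/37

For a small subsidy around the equilibrium, the benefit split depends on the relative slopes, which at a point are proportional to the elasticities.
Buyer share = εs/(εs + |εd|) = 1.4/(1.4 + 2.3) = 14/37; seller share = |εd|/(εs + |εd|) = 23/37.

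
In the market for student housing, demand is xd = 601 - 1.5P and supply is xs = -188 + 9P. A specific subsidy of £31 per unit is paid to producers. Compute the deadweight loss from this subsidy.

Deadweight loss = 8649/14

Pre-subsidy: 601 - 1.5P = -188 + 9P gives P* = 526/7, x* = 3418/7.
With the subsidy, sellers receive Ps = Pb + 31 for each unit, where Pb is the price buyers pay.
Supply in terms of Pb becomes xs = -188 + 9(Pb + 31) = 91 + 9Pb. Setting this equal to demand: 601 - 1.5Pb = 91 + 9Pb, so Pb = 340/7.
Sellers receive Ps = 340/7 + 31 = 557/7; x' = 601 − 1.5·(340/7) = 3697/7.
The subsidy expands output by 3697/7 − 3418/7 = 279/7 past the efficient level; on those units the gap between marginal cost and willingness to pay runs from 0 up to 31.
DWL = ½ × 31 × 279/7 = 8649/14.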